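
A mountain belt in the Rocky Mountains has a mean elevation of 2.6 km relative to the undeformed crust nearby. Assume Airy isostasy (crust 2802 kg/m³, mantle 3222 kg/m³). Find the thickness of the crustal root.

17.3 km

Isostatic balance requires: the weight of the topography is balanced by the buoyancy of the root, ρ_c h = (ρ_m − ρ_c) r.
r = h · ρ_c / (ρ_m − ρ_c) = 2.6 km × 2802 / (3222 − 2802) = 17.3 km.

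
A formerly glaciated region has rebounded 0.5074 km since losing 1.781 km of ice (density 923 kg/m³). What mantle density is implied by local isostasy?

ρ_m = ρ_ice t / u = 923 × 1.781 km/0.5074 km = 3240 kg/m³.

3240 kg/m³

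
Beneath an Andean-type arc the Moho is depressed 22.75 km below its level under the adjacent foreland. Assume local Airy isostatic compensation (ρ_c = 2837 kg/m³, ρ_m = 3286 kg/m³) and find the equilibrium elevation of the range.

3.6 km

By Archimedes' principle applied to the lithosphere: ρ_c h = (ρ_m − ρ_c) r.
h = r (ρ_m − ρ_c) / ρ_c = 22.75 km × (3286 − 2837) / 2837 = 3.6 km.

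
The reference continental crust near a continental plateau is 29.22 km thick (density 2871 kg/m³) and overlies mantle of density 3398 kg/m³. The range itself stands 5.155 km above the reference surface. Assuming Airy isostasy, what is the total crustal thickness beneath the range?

62.5 km

Root depth r = h ρ_c / (ρ_m − ρ_c) = 5.155 km × 2871 / 527 = 28.08 km.
Total thickness = T + h + r = 29.22 km + 5.155 km + 28.08 km = 62.5 km.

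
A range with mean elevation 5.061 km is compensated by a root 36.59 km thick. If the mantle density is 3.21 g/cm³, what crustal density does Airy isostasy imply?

2.82 g/cm³

ρ_c h = (ρ_m − ρ_c) r → ρ_c (h + r) = ρ_m r → ρ_c = ρ_m r / (h + r).
ρ_c = 3.21 × 36.59 km / (5.061 km + 36.59 km) = 2.82 g/cm³.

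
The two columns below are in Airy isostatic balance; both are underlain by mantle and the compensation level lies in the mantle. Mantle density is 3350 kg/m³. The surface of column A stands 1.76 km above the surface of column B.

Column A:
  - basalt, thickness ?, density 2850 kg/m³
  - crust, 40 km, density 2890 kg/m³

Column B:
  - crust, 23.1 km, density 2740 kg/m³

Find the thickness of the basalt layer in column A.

Take the compensation level at the base of the deeper column (depth z_c below the surface of column A) and equate Σ ρ_i t_i down to z_c; mantle fills any gap and the z_c terms cancel.
Column A: x×2850 + 40×2890 + (z_c − 40 − x)×3350
Column B: 1.76×0 + 23.1×2740 + (z_c − 1.76 − 23.1)×3350
The z_c×3350 term appears on both sides and cancels. Collect the known terms of each column as K = Σ(ρt)_known − 3350 × (depth of known layers): K_A = 115600 − 3350×40 = −18400; K_B = 63294 − 3350×(1.76 + 23.1) = −19987.
Balance: K_A − x×(3350 − 2850) = K_B, so x = (K_A − K_B)/(3350 − 2850) = 1587/500 = 3.17 km.

3.17 km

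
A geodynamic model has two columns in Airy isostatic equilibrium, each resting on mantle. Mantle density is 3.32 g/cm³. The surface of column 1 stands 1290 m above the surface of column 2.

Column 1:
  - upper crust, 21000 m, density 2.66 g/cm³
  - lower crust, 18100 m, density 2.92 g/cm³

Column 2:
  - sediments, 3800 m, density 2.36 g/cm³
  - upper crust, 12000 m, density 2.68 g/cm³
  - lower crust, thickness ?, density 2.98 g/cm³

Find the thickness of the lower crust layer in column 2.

Take the compensation level at the base of the deeper column (depth z_c below the surface of column 1) and equate Σ ρ_i t_i down to z_c; mantle fills any gap and the z_c terms cancel.
Column 1: 21000×2.66 + 18100×2.92 + (z_c − 39100)×3.32
Column 2: 1290×0 + 3800×2.36 + 12000×2.68 + x×2.98 + (z_c − 1290 − 15800 − x)×3.32
The z_c×3.32 term appears on both sides and cancels. Collect the known terms of each column as K = Σ(ρt)_known − 3.32 × (depth of known layers): K_1 = 108712 − 3.32×39100 = −21100; K_2 = 41128 − 3.32×(1290 + 15800) = −15610.8.
Balance: K_1 = K_2 − x×(3.32 − 2.98), so x = (K_2 − K_1)/(3.32 − 2.98) = 5489.2/0.34 = 16100 m.

16100 m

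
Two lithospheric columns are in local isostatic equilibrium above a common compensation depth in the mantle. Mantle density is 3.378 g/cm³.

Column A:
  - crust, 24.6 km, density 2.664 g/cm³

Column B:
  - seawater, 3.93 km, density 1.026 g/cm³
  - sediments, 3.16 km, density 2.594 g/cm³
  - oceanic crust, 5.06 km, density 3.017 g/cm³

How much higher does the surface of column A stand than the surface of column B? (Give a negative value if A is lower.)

For any compensation level in the mantle, the mantle terms cancel and isostasy reduces to e = (Σt_A − Σt_B) − (Σ(ρt)_A − Σ(ρt)_B) / ρ_m.
Σt_A = 24.6 km; Σt_B = 12.15 km; Σ(ρt)_A = 65.5344; Σ(ρt)_B = 27.49524 (in km·g/cm³).
e = (24.6 − 12.15) − (65.5344 − 27.49524) / 3.378 = 1.19 km.

1.19 km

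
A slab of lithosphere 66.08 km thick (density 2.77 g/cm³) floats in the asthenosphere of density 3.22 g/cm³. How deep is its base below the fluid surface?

Draft d = t ρ_obj/ρ_fluid = 66.08 km × 2.77/3.22 = 56.8 km.

56.8 km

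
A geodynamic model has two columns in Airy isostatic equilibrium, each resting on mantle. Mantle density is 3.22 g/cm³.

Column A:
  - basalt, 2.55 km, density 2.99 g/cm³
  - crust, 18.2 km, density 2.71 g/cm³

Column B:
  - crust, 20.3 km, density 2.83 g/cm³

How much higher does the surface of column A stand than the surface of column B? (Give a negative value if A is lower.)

0.606 km

For any compensation level in the mantle, the mantle terms cancel and isostasy reduces to e = (Σt_A − Σt_B) − (Σ(ρt)_A − Σ(ρt)_B) / ρ_m.
Σt_A = 20.75 km; Σt_B = 20.3 km; Σ(ρt)_A = 56.9465; Σ(ρt)_B = 57.449 (in km·g/cm³).
e = (20.75 − 20.3) − (56.9465 − 57.449) / 3.22 = 0.606 km.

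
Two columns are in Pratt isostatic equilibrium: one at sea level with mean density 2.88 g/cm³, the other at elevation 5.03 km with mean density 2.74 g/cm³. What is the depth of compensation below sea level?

98.4 km

ρ_ref D = ρ (D + h) → D (ρ_ref − ρ) = ρ h.
D = ρ h/(ρ_ref − ρ) = 2.74 × 5.03 km/(2.88 − 2.74) = 98.4 km.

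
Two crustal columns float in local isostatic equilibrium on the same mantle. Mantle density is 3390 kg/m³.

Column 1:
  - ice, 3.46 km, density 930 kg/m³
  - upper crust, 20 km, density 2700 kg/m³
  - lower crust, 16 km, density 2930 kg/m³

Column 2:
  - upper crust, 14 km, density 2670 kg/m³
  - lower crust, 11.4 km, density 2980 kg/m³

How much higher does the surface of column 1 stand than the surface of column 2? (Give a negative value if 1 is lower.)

For any compensation level in the mantle, the mantle terms cancel and isostasy reduces to e = (Σt_1 − Σt_2) − (Σ(ρt)_1 − Σ(ρt)_2) / ρ_m.
Σt_1 = 39.46 km; Σt_2 = 25.4 km; Σ(ρt)_1 = 104097.8; Σ(ρt)_2 = 71352 (in km·kg/m³).
e = (39.46 − 25.4) − (104097.8 − 71352) / 3390 = 4.4 km.

4.4 km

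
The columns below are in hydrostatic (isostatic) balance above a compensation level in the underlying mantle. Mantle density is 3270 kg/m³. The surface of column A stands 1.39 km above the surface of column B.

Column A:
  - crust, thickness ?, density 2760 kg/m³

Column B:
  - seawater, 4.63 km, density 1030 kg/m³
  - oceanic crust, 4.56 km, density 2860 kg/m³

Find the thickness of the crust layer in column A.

Take the compensation level at the base of the deeper column (depth z_c below the surface of column A) and equate Σ ρ_i t_i down to z_c; mantle fills any gap and the z_c terms cancel.
Column A: x×2760 + (z_c − 0 − x)×3270
Column B: 1.39×0 + 4.63×1030 + 4.56×2860 + (z_c − 1.39 − 9.19)×3270
The z_c×3270 term appears on both sides and cancels. Collect the known terms of each column as K = Σ(ρt)_known − 3270 × (depth of known layers): K_A = 0 − 3270×0 = 0; K_B = 17810.5 − 3270×(1.39 + 9.19) = −16786.1.
Balance: K_A − x×(3270 − 2760) = K_B, so x = (K_A − K_B)/(3270 − 2760) = 16786.1/510 = 32.9 km.

32.9 km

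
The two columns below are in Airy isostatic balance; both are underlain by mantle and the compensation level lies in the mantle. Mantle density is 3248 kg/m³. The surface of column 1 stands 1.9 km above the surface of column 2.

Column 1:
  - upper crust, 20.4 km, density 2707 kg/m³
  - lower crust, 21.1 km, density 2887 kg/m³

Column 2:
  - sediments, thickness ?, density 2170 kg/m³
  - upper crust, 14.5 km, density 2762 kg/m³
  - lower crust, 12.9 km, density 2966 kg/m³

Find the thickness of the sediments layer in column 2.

Take the compensation level at the base of the deeper column (depth z_c below the surface of column 1) and equate Σ ρ_i t_i down to z_c; mantle fills any gap and the z_c terms cancel.
Column 1: 20.4×2707 + 21.1×2887 + (z_c − 41.5)×3248
Column 2: 1.9×0 + x×2170 + 14.5×2762 + 12.9×2966 + (z_c − 1.9 − 27.4 − x)×3248
The z_c×3248 term appears on both sides and cancels. Collect the known terms of each column as K = Σ(ρt)_known − 3248 × (depth of known layers): K_1 = 116138.5 − 3248×41.5 = −18653.5; K_2 = 78310.4 − 3248×(1.9 + 27.4) = −16856.
Balance: K_1 = K_2 − x×(3248 − 2170), so x = (K_2 − K_1)/(3248 − 2170) = 1797.5/1078 = 1.67 km.

1.67 km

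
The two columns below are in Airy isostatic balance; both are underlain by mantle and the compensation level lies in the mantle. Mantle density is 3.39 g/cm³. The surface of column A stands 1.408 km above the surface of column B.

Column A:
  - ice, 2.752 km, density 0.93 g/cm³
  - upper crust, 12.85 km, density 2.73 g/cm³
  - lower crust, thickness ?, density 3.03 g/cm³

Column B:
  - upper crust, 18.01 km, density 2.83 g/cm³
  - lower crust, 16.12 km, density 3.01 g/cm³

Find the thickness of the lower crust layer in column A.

15.9 km

Take the compensation level at the base of the deeper column (depth z_c below the surface of column A) and equate Σ ρ_i t_i down to z_c; mantle fills any gap and the z_c terms cancel.
Column A: 2.752×0.93 + 12.85×2.73 + x×3.03 + (z_c − 15.602 − x)×3.39
Column B: 1.408×0 + 18.01×2.83 + 16.12×3.01 + (z_c − 1.408 − 34.13)×3.39
The z_c×3.39 term appears on both sides and cancels. Collect the known terms of each column as K = Σ(ρt)_known − 3.39 × (depth of known layers): K_A = 37.63986 − 3.39×15.602 = −15.25092; K_B = 99.4895 − 3.39×(1.408 + 34.13) = −20.98432.
Balance: K_A − x×(3.39 − 3.03) = K_B, so x = (K_A − K_B)/(3.39 − 3.03) = 5.7334/0.36 = 15.9 km.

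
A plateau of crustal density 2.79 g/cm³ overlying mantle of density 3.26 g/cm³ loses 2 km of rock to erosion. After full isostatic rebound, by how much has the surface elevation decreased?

Rebound u = e ρ_c/ρ_m = 2 km × 2.79/3.26 = 1.712 km.
Net surface drop = e − u = 2 km − 1.712 km = e (ρ_m − ρ_c)/ρ_m = 0.288 km.

0.288 km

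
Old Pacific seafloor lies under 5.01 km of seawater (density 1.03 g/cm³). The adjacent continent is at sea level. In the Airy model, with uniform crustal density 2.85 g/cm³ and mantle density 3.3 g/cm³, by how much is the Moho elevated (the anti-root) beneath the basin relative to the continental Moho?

Isostatic balance requires: replacing crust with seawater at the top is compensated by replacing crust with mantle at the base: d (ρ_c − ρ_w) = a (ρ_m − ρ_c).
a = d (ρ_c − ρ_w)/(ρ_m − ρ_c) = 5.01 km × 1.82/0.45 = 20.3 km.

20.3 km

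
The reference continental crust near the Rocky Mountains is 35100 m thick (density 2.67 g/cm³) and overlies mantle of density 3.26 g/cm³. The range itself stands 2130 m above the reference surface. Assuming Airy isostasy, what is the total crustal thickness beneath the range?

46900 m

Root depth r = h ρ_c / (ρ_m − ρ_c) = 2130 m × 2.67 / 0.59 = 9639 m.
Total thickness = T + h + r = 35100 m + 2130 m + 9639 m = 46900 m.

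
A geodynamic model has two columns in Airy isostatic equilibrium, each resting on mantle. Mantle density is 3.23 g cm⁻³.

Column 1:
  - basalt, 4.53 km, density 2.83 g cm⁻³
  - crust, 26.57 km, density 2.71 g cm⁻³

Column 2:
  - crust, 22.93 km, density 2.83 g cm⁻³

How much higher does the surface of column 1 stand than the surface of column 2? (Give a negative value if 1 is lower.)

2 km

For any compensation level in the mantle, the mantle terms cancel and isostasy reduces to e = (Σt_1 − Σt_2) − (Σ(ρt)_1 − Σ(ρt)_2) / ρ_m.
Σt_1 = 31.1 km; Σt_2 = 22.93 km; Σ(ρt)_1 = 84.8246; Σ(ρt)_2 = 64.8919 (in km·g cm⁻³).
e = (31.1 − 22.93) − (84.8246 − 64.8919) / 3.23 = 2 km.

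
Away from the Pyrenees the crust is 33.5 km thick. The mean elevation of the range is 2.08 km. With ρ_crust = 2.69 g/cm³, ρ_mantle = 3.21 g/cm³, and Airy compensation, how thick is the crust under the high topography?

46.3 km

Root depth r = h ρ_c / (ρ_m − ρ_c) = 2.08 km × 2.69 / 0.52 = 10.76 km.
Total thickness = T + h + r = 33.5 km + 2.08 km + 10.76 km = 46.3 km.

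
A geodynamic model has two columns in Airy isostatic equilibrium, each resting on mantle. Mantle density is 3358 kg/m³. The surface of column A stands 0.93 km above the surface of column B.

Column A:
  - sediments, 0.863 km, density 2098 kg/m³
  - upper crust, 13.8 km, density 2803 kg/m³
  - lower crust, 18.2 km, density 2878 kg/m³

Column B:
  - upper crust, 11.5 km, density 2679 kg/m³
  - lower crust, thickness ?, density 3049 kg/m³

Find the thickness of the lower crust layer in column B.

21.2 km

Take the compensation level at the base of the deeper column (depth z_c below the surface of column A) and equate Σ ρ_i t_i down to z_c; mantle fills any gap and the z_c terms cancel.
Column A: 0.863×2098 + 13.8×2803 + 18.2×2878 + (z_c − 32.863)×3358
Column B: 0.93×0 + 11.5×2679 + x×3049 + (z_c − 0.93 − 11.5 − x)×3358
The z_c×3358 term appears on both sides and cancels. Collect the known terms of each column as K = Σ(ρt)_known − 3358 × (depth of known layers): K_A = 92871.574 − 3358×32.863 = −17482.38; K_B = 30808.5 − 3358×(0.93 + 11.5) = −10931.44.
Balance: K_A = K_B − x×(3358 − 3049), so x = (K_B − K_A)/(3358 − 3049) = 6550.94/309 = 21.2 km.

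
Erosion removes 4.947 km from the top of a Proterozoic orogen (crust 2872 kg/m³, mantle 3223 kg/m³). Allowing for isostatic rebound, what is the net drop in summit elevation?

Rebound u = e ρ_c/ρ_m = 4.947 km × 2872/3223 = 4.408 km.
Net surface drop = e − u = 4.947 km − 4.408 km = e (ρ_m − ρ_c)/ρ_m = 0.539 km.

0.539 km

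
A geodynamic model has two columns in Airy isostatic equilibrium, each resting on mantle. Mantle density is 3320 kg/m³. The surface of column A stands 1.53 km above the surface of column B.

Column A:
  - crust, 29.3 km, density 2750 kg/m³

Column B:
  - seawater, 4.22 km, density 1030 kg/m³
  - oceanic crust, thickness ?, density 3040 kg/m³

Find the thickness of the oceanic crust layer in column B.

Take the compensation level at the base of the deeper column (depth z_c below the surface of column A) and equate Σ ρ_i t_i down to z_c; mantle fills any gap and the z_c terms cancel.
Column A: 29.3×2750 + (z_c − 29.3)×3320
Column B: 1.53×0 + 4.22×1030 + x×3040 + (z_c − 1.53 − 4.22 − x)×3320
The z_c×3320 term appears on both sides and cancels. Collect the known terms of each column as K = Σ(ρt)_known − 3320 × (depth of known layers): K_A = 80575 − 3320×29.3 = −16701; K_B = 4346.6 − 3320×(1.53 + 4.22) = −14743.4.
Balance: K_A = K_B − x×(3320 − 3040), so x = (K_B − K_A)/(3320 − 3040) = 1957.6/280 = 6.99 km.

6.99 km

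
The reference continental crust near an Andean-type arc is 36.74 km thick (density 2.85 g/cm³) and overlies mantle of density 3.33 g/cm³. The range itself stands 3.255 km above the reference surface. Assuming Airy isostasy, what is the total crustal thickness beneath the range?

59.3 km

Root depth r = h ρ_c / (ρ_m − ρ_c) = 3.255 km × 2.85 / 0.48 = 19.33 km.
Total thickness = T + h + r = 36.74 km + 3.255 km + 19.33 km = 59.3 km.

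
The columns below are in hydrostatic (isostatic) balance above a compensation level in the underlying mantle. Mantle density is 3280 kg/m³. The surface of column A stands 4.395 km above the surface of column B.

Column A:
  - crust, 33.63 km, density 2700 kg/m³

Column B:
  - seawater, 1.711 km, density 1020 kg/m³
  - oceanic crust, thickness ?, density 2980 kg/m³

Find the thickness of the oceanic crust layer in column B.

Take the compensation level at the base of the deeper column (depth z_c below the surface of column A) and equate Σ ρ_i t_i down to z_c; mantle fills any gap and the z_c terms cancel.
Column A: 33.63×2700 + (z_c − 33.63)×3280
Column B: 4.395×0 + 1.711×1020 + x×2980 + (z_c − 4.395 − 1.711 − x)×3280
The z_c×3280 term appears on both sides and cancels. Collect the known terms of each column as K = Σ(ρt)_known − 3280 × (depth of known layers): K_A = 90801 − 3280×33.63 = −19505.4; K_B = 1745.22 − 3280×(4.395 + 1.711) = −18282.46.
Balance: K_A = K_B − x×(3280 − 2980), so x = (K_B − K_A)/(3280 − 2980) = 1222.94/300 = 4.08 km.

4.08 km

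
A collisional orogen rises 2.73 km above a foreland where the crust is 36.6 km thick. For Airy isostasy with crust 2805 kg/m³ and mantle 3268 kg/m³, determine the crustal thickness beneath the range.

Root depth r = h ρ_c / (ρ_m − ρ_c) = 2.73 km × 2805 / 463 = 16.54 km.
Total thickness = T + h + r = 36.6 km + 2.73 km + 16.54 km = 55.9 km.

55.9 km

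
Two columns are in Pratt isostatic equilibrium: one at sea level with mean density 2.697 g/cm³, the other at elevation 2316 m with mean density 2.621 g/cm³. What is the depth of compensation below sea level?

ρ_ref D = ρ (D + h) → D (ρ_ref − ρ) = ρ h.
D = ρ h/(ρ_ref − ρ) = 2.621 × 2316 m/(2.697 − 2.621) = 79900 m.

79900 m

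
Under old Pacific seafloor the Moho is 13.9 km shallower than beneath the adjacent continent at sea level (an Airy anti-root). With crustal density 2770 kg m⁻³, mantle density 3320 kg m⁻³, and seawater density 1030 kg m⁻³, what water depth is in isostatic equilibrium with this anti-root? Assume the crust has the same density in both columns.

Replacing a thickness d of crust by seawater at the top must be balanced by replacing crust with mantle at the base: d (ρ_c − ρ_w) = a (ρ_m − ρ_c).
d = a (ρ_m − ρ_c)/(ρ_c − ρ_w) = 13.9 km × 550/1740 = 4.39 km.

4.39 km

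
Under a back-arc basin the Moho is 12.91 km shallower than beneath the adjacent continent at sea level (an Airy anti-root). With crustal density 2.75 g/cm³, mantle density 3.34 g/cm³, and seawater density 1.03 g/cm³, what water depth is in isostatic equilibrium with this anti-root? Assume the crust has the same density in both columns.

Replacing a thickness d of crust by seawater at the top must be balanced by replacing crust with mantle at the base: d (ρ_c − ρ_w) = a (ρ_m − ρ_c).
d = a (ρ_m − ρ_c)/(ρ_c − ρ_w) = 12.91 km × 0.59/1.72 = 4.43 km.

4.43 km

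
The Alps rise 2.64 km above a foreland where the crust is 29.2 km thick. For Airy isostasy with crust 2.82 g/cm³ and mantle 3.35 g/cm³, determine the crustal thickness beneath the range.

45.9 km

Root depth r = h ρ_c / (ρ_m − ρ_c) = 2.64 km × 2.82 / 0.53 = 14.05 km.
Total thickness = T + h + r = 29.2 km + 2.64 km + 14.05 km = 45.9 km.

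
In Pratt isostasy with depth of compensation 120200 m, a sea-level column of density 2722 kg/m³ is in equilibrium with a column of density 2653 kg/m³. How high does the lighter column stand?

3130 m

ρ_ref D = ρ (D + h) → h = D (ρ_ref − ρ)/ρ.
h = 120200 m × (2722 − 2653)/2653 = 3130 m.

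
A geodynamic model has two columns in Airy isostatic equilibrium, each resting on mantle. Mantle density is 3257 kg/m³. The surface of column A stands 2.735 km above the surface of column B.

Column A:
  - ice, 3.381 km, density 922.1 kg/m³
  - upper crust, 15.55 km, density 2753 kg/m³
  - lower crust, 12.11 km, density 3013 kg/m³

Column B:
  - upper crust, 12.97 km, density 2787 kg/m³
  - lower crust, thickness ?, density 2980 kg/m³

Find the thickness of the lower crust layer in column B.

13.3 km

Take the compensation level at the base of the deeper column (depth z_c below the surface of column A) and equate Σ ρ_i t_i down to z_c; mantle fills any gap and the z_c terms cancel.
Column A: 3.381×922.1 + 15.55×2753 + 12.11×3013 + (z_c − 31.041)×3257
Column B: 2.735×0 + 12.97×2787 + x×2980 + (z_c − 2.735 − 12.97 − x)×3257
The z_c×3257 term appears on both sides and cancels. Collect the known terms of each column as K = Σ(ρt)_known − 3257 × (depth of known layers): K_A = 82414.2001 − 3257×31.041 = −18686.3369; K_B = 36147.39 − 3257×(2.735 + 12.97) = −15003.795.
Balance: K_A = K_B − x×(3257 − 2980), so x = (K_B − K_A)/(3257 − 2980) = 3682.54/277 = 13.3 km.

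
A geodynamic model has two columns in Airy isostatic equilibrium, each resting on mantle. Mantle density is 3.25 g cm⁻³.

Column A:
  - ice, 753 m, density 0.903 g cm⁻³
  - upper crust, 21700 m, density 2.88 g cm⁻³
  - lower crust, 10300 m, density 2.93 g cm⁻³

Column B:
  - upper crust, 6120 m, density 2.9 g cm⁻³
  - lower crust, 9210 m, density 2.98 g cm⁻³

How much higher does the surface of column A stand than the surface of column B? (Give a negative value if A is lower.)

For any compensation level in the mantle, the mantle terms cancel and isostasy reduces to e = (Σt_A − Σt_B) − (Σ(ρt)_A − Σ(ρt)_B) / ρ_m.
Σt_A = 32753 m; Σt_B = 15330 m; Σ(ρt)_A = 93354.959; Σ(ρt)_B = 45193.8 (in m·g cm⁻³).
e = (32753 − 15330) − (93354.959 − 45193.8) / 3.25 = 2600 m.

2600 m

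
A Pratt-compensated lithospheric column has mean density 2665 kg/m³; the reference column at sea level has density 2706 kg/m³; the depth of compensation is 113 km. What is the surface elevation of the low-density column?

ρ_ref D = ρ (D + h) → h = D (ρ_ref − ρ)/ρ.
h = 113 km × (2706 − 2665)/2665 = 1.74 km.

1.74 km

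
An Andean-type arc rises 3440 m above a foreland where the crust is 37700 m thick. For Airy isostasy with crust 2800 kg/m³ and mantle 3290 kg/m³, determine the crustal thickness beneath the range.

60800 m

Root depth r = h ρ_c / (ρ_m − ρ_c) = 3440 m × 2800 / 490 = 19660 m.
Total thickness = T + h + r = 37700 m + 3440 m + 19660 m = 60800 m.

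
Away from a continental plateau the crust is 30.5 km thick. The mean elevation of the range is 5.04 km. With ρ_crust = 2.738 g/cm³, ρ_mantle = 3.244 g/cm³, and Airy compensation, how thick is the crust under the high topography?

Root depth r = h ρ_c / (ρ_m − ρ_c) = 5.04 km × 2.738 / 0.506 = 27.27 km.
Total thickness = T + h + r = 30.5 km + 5.04 km + 27.27 km = 62.8 km.

62.8 km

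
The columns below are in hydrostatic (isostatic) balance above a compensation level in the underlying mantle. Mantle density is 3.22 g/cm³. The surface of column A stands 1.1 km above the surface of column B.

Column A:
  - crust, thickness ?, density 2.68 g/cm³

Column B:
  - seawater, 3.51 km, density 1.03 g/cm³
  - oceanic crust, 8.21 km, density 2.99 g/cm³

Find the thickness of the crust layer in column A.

24.3 km

Take the compensation level at the base of the deeper column (depth z_c below the surface of column A) and equate Σ ρ_i t_i down to z_c; mantle fills any gap and the z_c terms cancel.
Column A: x×2.68 + (z_c − 0 − x)×3.22
Column B: 1.1×0 + 3.51×1.03 + 8.21×2.99 + (z_c − 1.1 − 11.72)×3.22
The z_c×3.22 term appears on both sides and cancels. Collect the known terms of each column as K = Σ(ρt)_known − 3.22 × (depth of known layers): K_A = 0 − 3.22×0 = 0; K_B = 28.1632 − 3.22×(1.1 + 11.72) = −13.1172.
Balance: K_A − x×(3.22 − 2.68) = K_B, so x = (K_A − K_B)/(3.22 − 2.68) = 13.1172/0.54 = 24.3 km.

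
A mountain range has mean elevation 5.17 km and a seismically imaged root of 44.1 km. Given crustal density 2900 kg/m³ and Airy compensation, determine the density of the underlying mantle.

Airy balance: ρ_c h = (ρ_m − ρ_c) r → ρ_m = ρ_c (1 + h/r).
ρ_m = 2900 × (1 + 5.17 km/44.1 km) = 3240 kg/m³.

3240 kg/m³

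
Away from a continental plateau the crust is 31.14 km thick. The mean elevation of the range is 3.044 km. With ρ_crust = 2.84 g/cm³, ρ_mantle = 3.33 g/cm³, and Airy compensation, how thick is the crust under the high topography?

51.8 km

Root depth r = h ρ_c / (ρ_m − ρ_c) = 3.044 km × 2.84 / 0.49 = 17.64 km.
Total thickness = T + h + r = 31.14 km + 3.044 km + 17.64 km = 51.8 km.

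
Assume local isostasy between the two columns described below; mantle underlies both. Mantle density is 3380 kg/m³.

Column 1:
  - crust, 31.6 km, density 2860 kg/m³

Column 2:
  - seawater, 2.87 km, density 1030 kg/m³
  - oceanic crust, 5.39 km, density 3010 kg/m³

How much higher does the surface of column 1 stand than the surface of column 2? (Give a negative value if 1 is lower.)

2.28 km

For any compensation level in the mantle, the mantle terms cancel and isostasy reduces to e = (Σt_1 − Σt_2) − (Σ(ρt)_1 − Σ(ρt)_2) / ρ_m.
Σt_1 = 31.6 km; Σt_2 = 8.26 km; Σ(ρt)_1 = 90376; Σ(ρt)_2 = 19180 (in km·kg/m³).
e = (31.6 − 8.26) − (90376 − 19180) / 3380 = 2.28 km.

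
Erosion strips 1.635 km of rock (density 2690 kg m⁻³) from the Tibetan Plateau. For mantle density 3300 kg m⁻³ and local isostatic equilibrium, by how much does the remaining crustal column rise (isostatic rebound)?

Unloading: uplift u = e ρ_c/ρ_m = 1.635 km × 2690/3300 = 1.33 km.

1.33 km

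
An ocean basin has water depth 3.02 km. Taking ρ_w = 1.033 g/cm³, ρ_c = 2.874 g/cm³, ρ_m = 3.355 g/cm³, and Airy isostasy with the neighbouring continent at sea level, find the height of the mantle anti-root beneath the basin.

For local isostatic compensation: replacing crust with seawater at the top is compensated by replacing crust with mantle at the base: d (ρ_c − ρ_w) = a (ρ_m − ρ_c).
a = d (ρ_c − ρ_w)/(ρ_m − ρ_c) = 3.02 km × 1.841/0.481 = 11.6 km.

11.6 km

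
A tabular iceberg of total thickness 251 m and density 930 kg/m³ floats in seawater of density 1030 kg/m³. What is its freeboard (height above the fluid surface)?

24.4 m

Floating equilibrium: submerged depth d = t ρ_obj/ρ_fluid = 251 m × 930/1030 = 226.6 m.
Freeboard = t − d = 251 m − 226.6 m = 24.4 m.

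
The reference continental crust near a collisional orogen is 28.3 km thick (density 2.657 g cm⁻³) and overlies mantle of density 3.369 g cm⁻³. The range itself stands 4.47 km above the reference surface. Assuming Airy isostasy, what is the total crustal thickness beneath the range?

Root depth r = h ρ_c / (ρ_m − ρ_c) = 4.47 km × 2.657 / 0.712 = 16.68 km.
Total thickness = T + h + r = 28.3 km + 4.47 km + 16.68 km = 49.5 km.

49.5 km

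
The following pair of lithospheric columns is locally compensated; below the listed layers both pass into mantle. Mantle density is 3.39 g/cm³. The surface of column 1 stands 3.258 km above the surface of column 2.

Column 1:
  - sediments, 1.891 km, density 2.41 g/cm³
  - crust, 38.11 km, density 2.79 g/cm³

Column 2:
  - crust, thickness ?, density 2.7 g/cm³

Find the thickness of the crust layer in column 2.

Take the compensation level at the base of the deeper column (depth z_c below the surface of column 1) and equate Σ ρ_i t_i down to z_c; mantle fills any gap and the z_c terms cancel.
Column 1: 1.891×2.41 + 38.11×2.79 + (z_c − 40.001)×3.39
Column 2: 3.258×0 + x×2.7 + (z_c − 3.258 − 0 − x)×3.39
The z_c×3.39 term appears on both sides and cancels. Collect the known terms of each column as K = Σ(ρt)_known − 3.39 × (depth of known layers): K_1 = 110.88421 − 3.39×40.001 = −24.71918; K_2 = 0 − 3.39×(3.258 + 0) = −11.04462.
Balance: K_1 = K_2 − x×(3.39 − 2.7), so x = (K_2 − K_1)/(3.39 − 2.7) = 13.6746/0.69 = 19.8 km.

19.8 km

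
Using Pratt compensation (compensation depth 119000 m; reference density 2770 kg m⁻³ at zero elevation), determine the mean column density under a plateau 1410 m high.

2740 kg m⁻³

Pratt balance: ρ_ref D = ρ (D + h).
ρ = ρ_ref D/(D + h) = 2770 × 119000 m/(119000 m + 1410 m) = 2740 kg m⁻³.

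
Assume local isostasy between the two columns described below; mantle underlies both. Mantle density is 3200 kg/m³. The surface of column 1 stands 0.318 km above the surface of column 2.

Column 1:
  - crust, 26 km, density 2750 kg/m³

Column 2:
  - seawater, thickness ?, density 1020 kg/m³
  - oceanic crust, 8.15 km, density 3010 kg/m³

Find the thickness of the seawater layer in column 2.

Take the compensation level at the base of the deeper column (depth z_c below the surface of column 1) and equate Σ ρ_i t_i down to z_c; mantle fills any gap and the z_c terms cancel.
Column 1: 26×2750 + (z_c − 26)×3200
Column 2: 0.318×0 + x×1020 + 8.15×3010 + (z_c − 0.318 − 8.15 − x)×3200
The z_c×3200 term appears on both sides and cancels. Collect the known terms of each column as K = Σ(ρt)_known − 3200 × (depth of known layers): K_1 = 71500 − 3200×26 = −11700; K_2 = 24531.5 − 3200×(0.318 + 8.15) = −2566.1.
Balance: K_1 = K_2 − x×(3200 − 1020), so x = (K_2 − K_1)/(3200 − 1020) = 9133.9/2180 = 4.19 km.

4.19 km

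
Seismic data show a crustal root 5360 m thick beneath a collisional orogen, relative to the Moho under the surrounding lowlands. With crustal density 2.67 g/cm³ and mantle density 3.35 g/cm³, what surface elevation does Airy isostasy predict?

1370 m

Isostatic balance requires: ρ_c h = (ρ_m − ρ_c) r.
h = r (ρ_m − ρ_c) / ρ_c = 5360 m × (3.35 − 2.67) / 2.67 = 1370 m.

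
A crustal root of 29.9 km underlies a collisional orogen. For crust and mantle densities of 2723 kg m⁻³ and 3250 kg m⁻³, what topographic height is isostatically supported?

Balancing pressure at the compensation depth: ρ_c h = (ρ_m − ρ_c) r.
h = r (ρ_m − ρ_c) / ρ_c = 29.9 km × (3250 − 2723) / 2723 = 5.79 km.

5.79 km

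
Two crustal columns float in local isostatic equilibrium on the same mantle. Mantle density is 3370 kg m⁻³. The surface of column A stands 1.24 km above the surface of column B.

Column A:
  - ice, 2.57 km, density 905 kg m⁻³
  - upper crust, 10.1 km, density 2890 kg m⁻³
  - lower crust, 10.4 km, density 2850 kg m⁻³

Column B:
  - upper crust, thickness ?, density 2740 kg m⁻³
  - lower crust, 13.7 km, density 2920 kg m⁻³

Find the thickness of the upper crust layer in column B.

9.92 km

Take the compensation level at the base of the deeper column (depth z_c below the surface of column A) and equate Σ ρ_i t_i down to z_c; mantle fills any gap and the z_c terms cancel.
Column A: 2.57×905 + 10.1×2890 + 10.4×2850 + (z_c − 23.07)×3370
Column B: 1.24×0 + x×2740 + 13.7×2920 + (z_c − 1.24 − 13.7 − x)×3370
The z_c×3370 term appears on both sides and cancels. Collect the known terms of each column as K = Σ(ρt)_known − 3370 × (depth of known layers): K_A = 61154.85 − 3370×23.07 = −16591.05; K_B = 40004 − 3370×(1.24 + 13.7) = −10343.8.
Balance: K_A = K_B − x×(3370 − 2740), so x = (K_B − K_A)/(3370 − 2740) = 6247.25/630 = 9.92 km.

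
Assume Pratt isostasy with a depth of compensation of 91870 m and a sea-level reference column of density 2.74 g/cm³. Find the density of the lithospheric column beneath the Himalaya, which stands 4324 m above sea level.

2.62 g/cm³

Pratt balance: ρ_ref D = ρ (D + h).
ρ = ρ_ref D/(D + h) = 2.74 × 91870 m/(91870 m + 4324 m) = 2.62 g/cm³.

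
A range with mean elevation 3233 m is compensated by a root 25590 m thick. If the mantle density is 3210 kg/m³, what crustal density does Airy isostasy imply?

ρ_c h = (ρ_m − ρ_c) r → ρ_c (h + r) = ρ_m r → ρ_c = ρ_m r / (h + r).
ρ_c = 3210 × 25590 m / (3233 m + 25590 m) = 2850 kg/m³.

2850 kg/m³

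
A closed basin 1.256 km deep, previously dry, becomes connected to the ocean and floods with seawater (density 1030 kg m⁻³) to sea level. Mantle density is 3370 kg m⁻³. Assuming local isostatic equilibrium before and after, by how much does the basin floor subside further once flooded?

0.553 km

After flooding the water column is d + s deep. Its weight must equal the weight of mantle displaced by the extra subsidence s: (d + s) ρ_w = s ρ_m.
s = d ρ_w / (ρ_m − ρ_w) = 1.256 km × 1030/(3370 − 1030) = 0.553 km.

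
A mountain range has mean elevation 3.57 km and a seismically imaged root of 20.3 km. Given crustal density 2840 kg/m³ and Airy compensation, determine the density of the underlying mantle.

3340 kg/m³

Airy balance: ρ_c h = (ρ_m − ρ_c) r → ρ_m = ρ_c (1 + h/r).
ρ_m = 2840 × (1 + 3.57 km/20.3 km) = 3340 kg/m³.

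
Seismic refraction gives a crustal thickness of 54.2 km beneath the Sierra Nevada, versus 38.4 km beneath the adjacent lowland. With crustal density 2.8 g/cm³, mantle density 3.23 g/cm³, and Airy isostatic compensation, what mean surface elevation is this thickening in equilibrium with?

2.1 km

Excess crust Δ = 54.2 km − 38.4 km = 15.8 km, split between elevation h and root r with h + r = Δ.
Airy balance ρ_c h = (ρ_m − ρ_c) r gives r = h ρ_c/(ρ_m − ρ_c), so h (1 + ρ_c/(ρ_m − ρ_c)) = Δ, i.e. h = Δ (ρ_m − ρ_c)/ρ_m.
h = 15.8 km × 0.43/3.23 = 2.1 km.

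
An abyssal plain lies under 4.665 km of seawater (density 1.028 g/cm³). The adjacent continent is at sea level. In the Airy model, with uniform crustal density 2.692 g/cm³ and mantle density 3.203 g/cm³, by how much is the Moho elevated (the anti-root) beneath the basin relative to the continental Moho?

Equating mass per unit area of the two columns: replacing crust with seawater at the top is compensated by replacing crust with mantle at the base: d (ρ_c − ρ_w) = a (ρ_m − ρ_c).
a = d (ρ_c − ρ_w)/(ρ_m − ρ_c) = 4.665 km × 1.664/0.511 = 15.2 km.

15.2 km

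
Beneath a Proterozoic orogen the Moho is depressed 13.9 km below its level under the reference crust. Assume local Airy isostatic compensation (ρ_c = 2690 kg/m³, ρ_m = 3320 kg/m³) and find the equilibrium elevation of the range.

3.26 km

For local isostatic compensation: ρ_c h = (ρ_m − ρ_c) r.
h = r (ρ_m − ρ_c) / ρ_c = 13.9 km × (3320 − 2690) / 2690 = 3.26 km.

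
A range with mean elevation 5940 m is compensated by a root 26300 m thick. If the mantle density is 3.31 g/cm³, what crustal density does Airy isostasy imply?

ρ_c h = (ρ_m − ρ_c) r → ρ_c (h + r) = ρ_m r → ρ_c = ρ_m r / (h + r).
ρ_c = 3.31 × 26300 m / (5940 m + 26300 m) = 2.7 g/cm³.

2.7 g/cm³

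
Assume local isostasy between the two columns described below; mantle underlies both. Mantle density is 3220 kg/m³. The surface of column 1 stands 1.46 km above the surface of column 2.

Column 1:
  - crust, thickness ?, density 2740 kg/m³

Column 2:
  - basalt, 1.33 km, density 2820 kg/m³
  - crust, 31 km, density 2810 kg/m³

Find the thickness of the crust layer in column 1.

37.4 km

Take the compensation level at the base of the deeper column (depth z_c below the surface of column 1) and equate Σ ρ_i t_i down to z_c; mantle fills any gap and the z_c terms cancel.
Column 1: x×2740 + (z_c − 0 − x)×3220
Column 2: 1.46×0 + 1.33×2820 + 31×2810 + (z_c − 1.46 − 32.33)×3220
The z_c×3220 term appears on both sides and cancels. Collect the known terms of each column as K = Σ(ρt)_known − 3220 × (depth of known layers): K_1 = 0 − 3220×0 = 0; K_2 = 90860.6 − 3220×(1.46 + 32.33) = −17943.2.
Balance: K_1 − x×(3220 − 2740) = K_2, so x = (K_1 − K_2)/(3220 − 2740) = 17943.2/480 = 37.4 km.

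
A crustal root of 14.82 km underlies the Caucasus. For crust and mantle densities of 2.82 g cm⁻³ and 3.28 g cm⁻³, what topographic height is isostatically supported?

Isostatic balance requires: ρ_c h = (ρ_m − ρ_c) r.
h = r (ρ_m − ρ_c) / ρ_c = 14.82 km × (3.28 − 2.82) / 2.82 = 2.42 km.

2.42 km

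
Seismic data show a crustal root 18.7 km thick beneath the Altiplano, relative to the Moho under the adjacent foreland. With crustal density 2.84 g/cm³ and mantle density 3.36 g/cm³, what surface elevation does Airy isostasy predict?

Equating mass per unit area of the two columns: ρ_c h = (ρ_m − ρ_c) r.
h = r (ρ_m − ρ_c) / ρ_c = 18.7 km × (3.36 − 2.84) / 2.84 = 3.42 km.

3.42 km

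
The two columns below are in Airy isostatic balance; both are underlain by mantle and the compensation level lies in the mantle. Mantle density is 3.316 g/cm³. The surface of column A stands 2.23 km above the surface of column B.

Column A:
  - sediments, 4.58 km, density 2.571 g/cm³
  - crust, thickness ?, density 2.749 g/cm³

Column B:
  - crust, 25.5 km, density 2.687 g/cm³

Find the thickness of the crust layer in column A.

35.3 km

Take the compensation level at the base of the deeper column (depth z_c below the surface of column A) and equate Σ ρ_i t_i down to z_c; mantle fills any gap and the z_c terms cancel.
Column A: 4.58×2.571 + x×2.749 + (z_c − 4.58 − x)×3.316
Column B: 2.23×0 + 25.5×2.687 + (z_c − 2.23 − 25.5)×3.316
The z_c×3.316 term appears on both sides and cancels. Collect the known terms of each column as K = Σ(ρt)_known − 3.316 × (depth of known layers): K_A = 11.77518 − 3.316×4.58 = −3.4121; K_B = 68.5185 − 3.316×(2.23 + 25.5) = −23.43418.
Balance: K_A − x×(3.316 − 2.749) = K_B, so x = (K_A − K_B)/(3.316 − 2.749) = 20.0221/0.567 = 35.3 km.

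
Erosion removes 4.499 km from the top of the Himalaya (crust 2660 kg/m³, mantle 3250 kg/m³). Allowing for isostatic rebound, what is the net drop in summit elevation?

0.817 km

Rebound u = e ρ_c/ρ_m = 4.499 km × 2660/3250 = 3.682 km.
Net surface drop = e − u = 4.499 km − 3.682 km = e (ρ_m − ρ_c)/ρ_m = 0.817 km.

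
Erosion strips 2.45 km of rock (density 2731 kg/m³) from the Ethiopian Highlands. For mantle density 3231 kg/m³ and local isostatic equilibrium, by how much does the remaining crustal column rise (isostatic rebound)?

Unloading: uplift u = e ρ_c/ρ_m = 2.45 km × 2731/3231 = 2.07 km.

2.07 km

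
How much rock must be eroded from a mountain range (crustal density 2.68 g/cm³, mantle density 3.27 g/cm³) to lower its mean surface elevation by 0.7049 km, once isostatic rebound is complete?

Net drop Δ = e − u = e − e ρ_c/ρ_m = e (ρ_m − ρ_c)/ρ_m.
e = Δ ρ_m/(ρ_m − ρ_c) = 0.7049 km × 3.27/0.59 = 3.91 km.

3.91 km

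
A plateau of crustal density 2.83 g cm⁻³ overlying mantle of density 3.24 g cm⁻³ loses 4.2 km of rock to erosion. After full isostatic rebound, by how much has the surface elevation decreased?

0.531 km

Rebound u = e ρ_c/ρ_m = 4.2 km × 2.83/3.24 = 3.669 km.
Net surface drop = e − u = 4.2 km − 3.669 km = e (ρ_m − ρ_c)/ρ_m = 0.531 km.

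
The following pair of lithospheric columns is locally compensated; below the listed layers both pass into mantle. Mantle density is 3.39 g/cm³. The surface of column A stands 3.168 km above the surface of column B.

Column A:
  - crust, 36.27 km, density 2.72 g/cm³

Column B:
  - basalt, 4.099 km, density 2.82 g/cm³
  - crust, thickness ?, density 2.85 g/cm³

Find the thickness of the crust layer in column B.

Take the compensation level at the base of the deeper column (depth z_c below the surface of column A) and equate Σ ρ_i t_i down to z_c; mantle fills any gap and the z_c terms cancel.
Column A: 36.27×2.72 + (z_c − 36.27)×3.39
Column B: 3.168×0 + 4.099×2.82 + x×2.85 + (z_c − 3.168 − 4.099 − x)×3.39
The z_c×3.39 term appears on both sides and cancels. Collect the known terms of each column as K = Σ(ρt)_known − 3.39 × (depth of known layers): K_A = 98.6544 − 3.39×36.27 = −24.3009; K_B = 11.55918 − 3.39×(3.168 + 4.099) = −13.07595.
Balance: K_A = K_B − x×(3.39 − 2.85), so x = (K_B − K_A)/(3.39 − 2.85) = 11.2249/0.54 = 20.8 km.

20.8 km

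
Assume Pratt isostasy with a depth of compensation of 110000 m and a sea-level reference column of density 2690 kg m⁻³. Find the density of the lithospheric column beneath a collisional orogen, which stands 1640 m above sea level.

Pratt balance: ρ_ref D = ρ (D + h).
ρ = ρ_ref D/(D + h) = 2690 × 110000 m/(110000 m + 1640 m) = 2650 kg m⁻³.

2650 kg m⁻³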